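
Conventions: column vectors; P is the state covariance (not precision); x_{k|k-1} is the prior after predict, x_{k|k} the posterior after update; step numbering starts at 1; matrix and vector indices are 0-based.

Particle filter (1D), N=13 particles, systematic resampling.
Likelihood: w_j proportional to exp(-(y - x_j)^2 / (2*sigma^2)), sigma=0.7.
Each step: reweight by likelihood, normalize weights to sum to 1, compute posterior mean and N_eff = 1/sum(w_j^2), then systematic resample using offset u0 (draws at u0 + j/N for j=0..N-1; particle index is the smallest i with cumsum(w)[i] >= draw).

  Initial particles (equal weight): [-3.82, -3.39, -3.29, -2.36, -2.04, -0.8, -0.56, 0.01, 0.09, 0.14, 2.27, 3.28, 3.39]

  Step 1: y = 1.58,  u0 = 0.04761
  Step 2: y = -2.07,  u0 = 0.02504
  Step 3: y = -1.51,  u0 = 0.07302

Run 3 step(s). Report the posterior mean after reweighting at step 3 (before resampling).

step 1: w=[0.0000, 0.0000, 0.0000, 0.0000, 0.0000, 0.0030, 0.0092, 0.0792, 0.1017, 0.1181, 0.6028, 0.0513, 0.0346]  mean=1.6731  Neff=2.5132  idx=[7, 8, 9, 9, 10, 10, 10, 10, 10, 10, 10, 10, 12]
step 2: w=[0.3522, 0.2491, 0.1993, 0.1993, 0.0000, 0.0000, 0.0000, 0.0000, 0.0000, 0.0000, 0.0000, 0.0000, 0.0000]  mean=0.0818  Neff=3.7655  idx=[0, 0, 0, 0, 0, 1, 1, 1, 2, 2, 2, 3, 3]
step 3: w=[0.0943, 0.0943, 0.0943, 0.0943, 0.0943, 0.0731, 0.0731, 0.0731, 0.0619, 0.0619, 0.0619, 0.0619, 0.0619]  mean=0.0678  Neff=12.5630  idx=[0, 1, 2, 3, 4, 4, 5, 6, 7, 9, 10, 11, 12]

post_mean = 0.0678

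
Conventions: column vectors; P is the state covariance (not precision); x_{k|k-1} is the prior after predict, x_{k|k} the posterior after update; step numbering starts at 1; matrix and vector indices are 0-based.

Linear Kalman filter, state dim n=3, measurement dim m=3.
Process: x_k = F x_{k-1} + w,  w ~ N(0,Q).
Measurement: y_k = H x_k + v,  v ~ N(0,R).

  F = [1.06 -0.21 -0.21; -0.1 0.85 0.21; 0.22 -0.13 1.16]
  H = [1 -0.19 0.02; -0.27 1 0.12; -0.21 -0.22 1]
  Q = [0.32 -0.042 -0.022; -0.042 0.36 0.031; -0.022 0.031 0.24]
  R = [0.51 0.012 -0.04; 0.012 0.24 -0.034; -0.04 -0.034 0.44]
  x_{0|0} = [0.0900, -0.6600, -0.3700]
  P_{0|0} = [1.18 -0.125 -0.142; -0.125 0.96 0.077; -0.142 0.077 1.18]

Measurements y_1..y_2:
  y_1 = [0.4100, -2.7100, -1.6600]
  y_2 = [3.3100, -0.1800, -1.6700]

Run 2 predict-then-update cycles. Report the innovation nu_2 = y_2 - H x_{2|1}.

step 1: x^-=[0.3117, -0.6477, -0.3236]  P^-=[1.8659 -0.5575 -0.1698; -0.5575 1.1721 0.2451; -0.1698 0.2451 1.8126]  S=[2.6221 -1.3163 -0.4629; -1.3163 1.9451 0.4042; -0.4629 0.4042 2.3035]  K=[0.7102 -0.0680 -0.0359; 0.0727 0.7595 -0.0734; 0.1796 0.2217 0.7761]  nu=[-0.0183, -1.9393, -1.4134]  x^+=[0.4813, -2.0183, -1.8539]  P^+=[0.3786 0.0888 0.0571; 0.0888 0.2092 0.0037; 0.0571 0.0037 0.3396]
step 2: x^-=[1.3233, -2.1530, -1.7822]  P^-=[0.7049 -0.0395 0.0398; -0.0395 0.5137 0.0996; 0.0398 0.0996 0.7418]  S=[1.2496 -0.3114 -0.1244; -0.3114 0.8584 0.0731; -0.1244 0.0731 1.1736]  K=[0.5537 -0.0594 -0.0225; 0.0489 0.6459 -0.0395; 0.1405 0.2063 0.6083]  nu=[1.6133, 2.5442, -0.0835]  x^+=[2.0674, -0.4276, -1.0814]  P^+=[0.2944 0.0671 0.0466; 0.0671 0.1737 0.0110; 0.0466 0.0110 0.2672]

innov = [1.6133, 2.5442, -0.0835]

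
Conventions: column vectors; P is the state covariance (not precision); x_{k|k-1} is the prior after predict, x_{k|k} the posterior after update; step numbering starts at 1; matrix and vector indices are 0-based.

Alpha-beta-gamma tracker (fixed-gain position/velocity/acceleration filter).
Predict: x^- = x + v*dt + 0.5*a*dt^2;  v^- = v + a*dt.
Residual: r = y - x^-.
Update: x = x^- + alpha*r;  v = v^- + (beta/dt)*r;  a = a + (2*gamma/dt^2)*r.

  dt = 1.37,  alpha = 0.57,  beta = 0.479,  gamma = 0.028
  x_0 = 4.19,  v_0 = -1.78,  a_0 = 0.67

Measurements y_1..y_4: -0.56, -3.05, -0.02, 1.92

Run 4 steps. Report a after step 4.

a_post = 0.7268

step 1: x_pred=2.3802  r=-2.9402  x^+=0.7043  v^+=-1.8901  a^+=0.5823
step 2: x_pred=-1.3387  r=-1.7113  x^+=-2.3141  v^+=-1.6907  a^+=0.5312
step 3: x_pred=-4.1319  r=4.1119  x^+=-1.7881  v^+=0.4747  a^+=0.6539
step 4: x_pred=-0.5241  r=2.4441  x^+=0.8690  v^+=2.2251  a^+=0.7268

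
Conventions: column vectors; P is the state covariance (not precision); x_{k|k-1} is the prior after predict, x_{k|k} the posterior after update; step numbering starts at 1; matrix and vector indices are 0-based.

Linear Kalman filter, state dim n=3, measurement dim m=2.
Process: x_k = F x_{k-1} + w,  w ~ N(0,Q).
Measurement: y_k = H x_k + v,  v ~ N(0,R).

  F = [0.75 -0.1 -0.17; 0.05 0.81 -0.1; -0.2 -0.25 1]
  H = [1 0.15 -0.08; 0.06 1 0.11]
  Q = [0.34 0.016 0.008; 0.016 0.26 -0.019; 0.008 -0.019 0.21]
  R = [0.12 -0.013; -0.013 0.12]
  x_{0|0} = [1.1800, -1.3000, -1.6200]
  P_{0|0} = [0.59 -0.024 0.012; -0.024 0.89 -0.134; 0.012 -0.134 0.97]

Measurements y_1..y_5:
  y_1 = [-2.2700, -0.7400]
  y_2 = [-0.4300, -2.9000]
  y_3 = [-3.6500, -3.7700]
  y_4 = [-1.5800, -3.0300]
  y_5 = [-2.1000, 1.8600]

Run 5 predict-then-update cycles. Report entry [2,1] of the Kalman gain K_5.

step 1: x^-=[1.2904, -0.8320, -1.5310]  P^-=[0.7048 -0.0158 -0.2020; -0.0158 0.8747 -0.4090; -0.2020 -0.4090 1.3190]  S=[0.8903 0.1376; 0.1376 0.9187]  K=[0.8255 -0.1191; 0.0275 0.8980; -0.3766 -0.2440]  nu=[-3.5581, 0.1830]  x^+=[-1.6687, -0.7656, -0.2356]  P^+=[0.1121 -0.0394 0.0696; -0.0394 0.1264 -0.1510; 0.0696 -0.1510 1.1127]
step 2: x^-=[-1.1349, -0.6800, 0.2895]  P^-=[0.4195 0.0186 -0.1249; 0.0186 0.3749 -0.2713; -0.1249 -0.2713 1.3788]  S=[0.5888 0.0791; 0.0791 0.4540]  K=[0.7426 -0.0633; 0.0630 0.7515; -0.4413 -0.2031]  nu=[0.8300, -2.1838]  x^+=[-0.3803, -2.2689, 0.3667]  P^+=[0.1004 -0.0312 0.0719; -0.0312 0.1087 -0.1584; 0.0719 -0.1584 1.2312]
step 3: x^-=[-0.1206, -1.8935, 1.0099]  P^-=[0.4141 0.0273 -0.1429; 0.0273 0.3663 -0.2869; -0.1429 -0.2869 1.4993]  S=[0.5899 0.0843; 0.0843 0.4442]  K=[0.7366 -0.0578; 0.0721 0.7436; -0.4899 -0.2009]  nu=[-3.1645, -1.9804]  x^+=[-2.3371, -3.5940, 2.9580]  P^+=[0.0997 -0.0307 0.0749; -0.0307 0.1086 -0.1678; 0.0749 -0.1678 1.3232]
step 4: x^-=[-1.8963, -3.3238, 4.3239]  P^-=[0.4152 0.0301 -0.1557; 0.0301 0.3687 -0.3038; -0.1557 -0.3038 1.5949]  S=[0.5950 0.0865; 0.0865 0.4442]  K=[0.7348 -0.0577; 0.0763 0.7440; -0.5225 -0.2083]  nu=[1.1608, -0.0680]  x^+=[-1.0394, -3.2859, 3.7316]  P^+=[0.0998 -0.0311 0.0780; -0.0311 0.1095 -0.1763; 0.0780 -0.1763 1.3944]
step 5: x^-=[-1.0853, -3.0867, 4.7610]  P^-=[0.4163 0.0319 -0.1648; 0.0319 0.3713 -0.3179; -0.1648 -0.3179 1.6690]  S=[0.5989 0.0880; 0.0880 0.4447]  K=[0.7337 -0.0581; 0.0792 0.7449; -0.5459 -0.2163]  nu=[-0.1708, 4.4881]  x^+=[-1.4714, 0.2431, 3.8836]  P^+=[0.1000 -0.0314 0.0807; -0.0314 0.1104 -0.1831; 0.0807 -0.1831 1.4490]

K[2,1] = -0.2163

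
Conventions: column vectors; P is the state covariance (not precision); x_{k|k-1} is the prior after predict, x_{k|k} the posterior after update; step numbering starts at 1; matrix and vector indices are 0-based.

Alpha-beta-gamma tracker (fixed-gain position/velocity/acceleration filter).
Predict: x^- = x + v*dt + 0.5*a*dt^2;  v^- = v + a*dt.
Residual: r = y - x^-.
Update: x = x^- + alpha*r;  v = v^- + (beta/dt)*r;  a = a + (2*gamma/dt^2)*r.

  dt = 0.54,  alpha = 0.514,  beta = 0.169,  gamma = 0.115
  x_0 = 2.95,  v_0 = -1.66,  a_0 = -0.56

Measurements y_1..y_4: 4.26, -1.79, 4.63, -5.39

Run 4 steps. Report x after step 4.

x_post = -2.0718

step 1: x_pred=1.9720  r=2.2880  x^+=3.1480  v^+=-1.2463  a^+=1.2447
step 2: x_pred=2.6565  r=-4.4465  x^+=0.3710  v^+=-1.9658  a^+=-2.2625
step 3: x_pred=-1.0204  r=5.6504  x^+=1.8839  v^+=-1.4191  a^+=2.1943
step 4: x_pred=1.4375  r=-6.8275  x^+=-2.0718  v^+=-2.3710  a^+=-3.1909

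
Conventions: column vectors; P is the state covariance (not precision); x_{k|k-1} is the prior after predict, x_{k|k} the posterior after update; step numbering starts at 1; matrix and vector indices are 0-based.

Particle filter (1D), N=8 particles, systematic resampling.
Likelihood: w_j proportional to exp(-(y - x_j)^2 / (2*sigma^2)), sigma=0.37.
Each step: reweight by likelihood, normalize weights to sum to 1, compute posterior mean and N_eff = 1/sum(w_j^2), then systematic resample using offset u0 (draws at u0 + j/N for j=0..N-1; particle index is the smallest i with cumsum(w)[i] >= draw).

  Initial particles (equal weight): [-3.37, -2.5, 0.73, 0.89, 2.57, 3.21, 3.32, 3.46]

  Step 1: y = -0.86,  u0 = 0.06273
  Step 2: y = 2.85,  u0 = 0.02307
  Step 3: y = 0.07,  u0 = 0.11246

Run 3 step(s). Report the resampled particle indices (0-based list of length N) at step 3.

step 1: w=[0.0000, 0.3268, 0.5895, 0.0837, 0.0000, 0.0000, 0.0000, 0.0000]  mean=-0.3122  Neff=2.1678  idx=[1, 1, 1, 2, 2, 2, 2, 3]
step 2: w=[0.0000, 0.0000, 0.0000, 0.0673, 0.0673, 0.0673, 0.0673, 0.7307]  mean=0.8469  Neff=1.8116  idx=[3, 5, 7, 7, 7, 7, 7, 7]
step 3: w=[0.2209, 0.2209, 0.0930, 0.0930, 0.0930, 0.0930, 0.0930, 0.0930]  mean=0.8193  Neff=6.6875  idx=[0, 1, 1, 2, 3, 5, 6, 7]

resampled_idx = [0, 1, 1, 2, 3, 5, 6, 7]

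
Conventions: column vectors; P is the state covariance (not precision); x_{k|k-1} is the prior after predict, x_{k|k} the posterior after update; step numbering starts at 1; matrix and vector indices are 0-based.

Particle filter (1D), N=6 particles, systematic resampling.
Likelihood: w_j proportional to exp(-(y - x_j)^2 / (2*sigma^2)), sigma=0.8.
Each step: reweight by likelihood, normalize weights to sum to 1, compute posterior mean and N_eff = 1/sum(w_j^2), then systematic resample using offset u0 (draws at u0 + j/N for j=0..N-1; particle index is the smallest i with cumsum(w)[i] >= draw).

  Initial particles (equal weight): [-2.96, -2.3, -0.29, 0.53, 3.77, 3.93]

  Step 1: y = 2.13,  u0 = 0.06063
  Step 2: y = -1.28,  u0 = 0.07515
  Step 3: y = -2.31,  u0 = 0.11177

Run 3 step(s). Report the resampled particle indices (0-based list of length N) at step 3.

step 1: w=[0.0000, 0.0000, 0.0296, 0.3895, 0.3520, 0.2289]  mean=2.4244  Neff=3.0410  idx=[3, 3, 3, 4, 4, 5]
step 2: w=[0.3333, 0.3333, 0.3333, 0.0000, 0.0000, 0.0000]  mean=0.5300  Neff=3.0000  idx=[0, 0, 1, 1, 2, 2]
step 3: w=[0.1667, 0.1667, 0.1667, 0.1667, 0.1667, 0.1667]  mean=0.5300  Neff=6.0000  idx=[0, 1, 2, 3, 4, 5]

resampled_idx = [0, 1, 2, 3, 4, 5]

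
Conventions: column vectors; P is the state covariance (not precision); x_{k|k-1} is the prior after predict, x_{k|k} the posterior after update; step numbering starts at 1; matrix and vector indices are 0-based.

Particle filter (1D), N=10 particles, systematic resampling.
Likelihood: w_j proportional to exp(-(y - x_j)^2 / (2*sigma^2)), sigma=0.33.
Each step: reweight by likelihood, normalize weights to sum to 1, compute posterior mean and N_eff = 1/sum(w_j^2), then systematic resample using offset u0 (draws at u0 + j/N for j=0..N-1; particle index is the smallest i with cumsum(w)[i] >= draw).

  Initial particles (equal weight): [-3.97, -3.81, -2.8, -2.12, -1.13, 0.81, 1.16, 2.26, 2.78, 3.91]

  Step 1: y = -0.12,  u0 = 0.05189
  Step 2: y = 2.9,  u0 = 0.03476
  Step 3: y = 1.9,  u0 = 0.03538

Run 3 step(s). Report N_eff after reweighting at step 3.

N_eff = 10.0000

step 1: w=[0.0000, 0.0000, 0.0000, 0.0000, 0.3228, 0.6583, 0.0189, 0.0000, 0.0000, 0.0000]  mean=0.1903  Neff=1.8590  idx=[4, 4, 4, 5, 5, 5, 5, 5, 5, 5]
step 2: w=[0.0000, 0.0000, 0.0000, 0.1429, 0.1429, 0.1429, 0.1429, 0.1429, 0.1429, 0.1429]  mean=0.8100  Neff=7.0000  idx=[3, 3, 4, 5, 6, 6, 7, 8, 8, 9]
step 3: w=[0.1000, 0.1000, 0.1000, 0.1000, 0.1000, 0.1000, 0.1000, 0.1000, 0.1000, 0.1000]  mean=0.8100  Neff=10.0000  idx=[0, 1, 2, 3, 4, 5, 6, 7, 8, 9]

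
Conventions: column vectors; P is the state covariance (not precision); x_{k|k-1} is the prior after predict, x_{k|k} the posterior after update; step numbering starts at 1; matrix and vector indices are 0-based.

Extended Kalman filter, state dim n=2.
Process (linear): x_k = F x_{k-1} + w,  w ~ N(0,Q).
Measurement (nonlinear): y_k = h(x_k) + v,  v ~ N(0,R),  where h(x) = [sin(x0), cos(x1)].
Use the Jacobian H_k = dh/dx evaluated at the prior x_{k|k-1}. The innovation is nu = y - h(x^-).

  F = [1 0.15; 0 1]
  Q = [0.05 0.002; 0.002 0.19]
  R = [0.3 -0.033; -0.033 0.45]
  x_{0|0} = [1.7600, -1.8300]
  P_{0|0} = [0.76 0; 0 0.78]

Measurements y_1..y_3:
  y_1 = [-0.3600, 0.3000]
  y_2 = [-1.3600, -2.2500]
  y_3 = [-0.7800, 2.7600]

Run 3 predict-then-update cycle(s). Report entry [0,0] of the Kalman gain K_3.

step 1: x^-=[1.4855, -1.8300]  P^-=[0.8276 0.1190; 0.1190 0.9700]  H_jac=[0.0852 0.0000; 0.0000 0.9666]  S=[0.3060 -0.0232; -0.0232 1.3563]  K=[0.2371 0.0889; 0.0857 0.6928]  nu=[-1.3564, 0.5563]  x^+=[1.2133, -1.5608]  P^+=[0.8006 0.0333; 0.0333 0.3196]
step 2: x^-=[0.9792, -1.5608]  P^-=[0.8678 0.0832; 0.0832 0.5096]  H_jac=[0.5577 0.0000; 0.0000 0.9999]  S=[0.5699 0.0134; 0.0134 0.9595]  K=[0.8474 0.0749; 0.0690 0.5301]  nu=[-2.1900, -2.2600]  x^+=[-1.0460, -2.9098]  P^+=[0.4514 0.0057; 0.0057 0.2363]
step 3: x^-=[-1.4824, -2.9098]  P^-=[0.5085 0.0432; 0.0432 0.4263]  H_jac=[0.0882 0.0000; 0.0000 0.2297]  S=[0.3040 -0.0321; -0.0321 0.4725]  K=[0.1509 0.0312; 0.0347 0.2096]  nu=[0.2161, 3.7333]  x^+=[-1.3332, -2.1199]  P^+=[0.5014 0.0395; 0.0395 0.4056]

K[0,0] = 0.1509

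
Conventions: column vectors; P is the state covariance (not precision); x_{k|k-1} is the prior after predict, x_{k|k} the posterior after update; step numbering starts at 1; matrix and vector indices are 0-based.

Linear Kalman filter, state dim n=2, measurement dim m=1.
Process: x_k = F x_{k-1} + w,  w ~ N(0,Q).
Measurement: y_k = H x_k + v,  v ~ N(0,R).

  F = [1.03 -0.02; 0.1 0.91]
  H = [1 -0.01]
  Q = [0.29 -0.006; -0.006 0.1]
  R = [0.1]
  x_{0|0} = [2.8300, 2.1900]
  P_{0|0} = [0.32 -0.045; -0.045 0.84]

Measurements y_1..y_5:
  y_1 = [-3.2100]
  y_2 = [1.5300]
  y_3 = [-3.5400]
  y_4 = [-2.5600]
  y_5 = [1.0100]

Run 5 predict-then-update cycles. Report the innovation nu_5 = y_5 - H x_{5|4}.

innov = [3.7183]

step 1: x^-=[2.8711, 2.2759]  P^-=[0.6317 -0.0304; -0.0304 0.7906]  S=[0.7324]  K=[0.8629; -0.0523]  nu=[-6.0583]  x^+=[-2.3568, 2.5929]  P^+=[0.0863 0.0027; 0.0027 0.7886]
step 2: x^-=[-2.4794, 2.1239]  P^-=[0.3818 -0.0090; -0.0090 0.7544]  S=[0.4820]  K=[0.7922; -0.0343]  nu=[4.0306]  x^+=[0.7137, 1.9857]  P^+=[0.0793 0.0041; 0.0041 0.7538]
step 3: x^-=[0.6954, 1.8784]  P^-=[0.3742 -0.0077; -0.0077 0.7258]  S=[0.4744]  K=[0.7889; -0.0316]  nu=[-4.2166]  x^+=[-2.6311, 2.0114]  P^+=[0.0789 0.0041; 0.0041 0.7253]
step 4: x^-=[-2.7503, 1.5673]  P^-=[0.3739 -0.0072; -0.0072 0.7022]  S=[0.4741]  K=[0.7888; -0.0301]  nu=[0.2060]  x^+=[-2.5878, 1.5611]  P^+=[0.0789 0.0040; 0.0040 0.7017]
step 5: x^-=[-2.6967, 1.1618]  P^-=[0.3738 -0.0069; -0.0069 0.6826]  S=[0.4740]  K=[0.7888; -0.0289]  nu=[3.7183]  x^+=[0.2362, 1.0542]  P^+=[0.0789 0.0039; 0.0039 0.6822]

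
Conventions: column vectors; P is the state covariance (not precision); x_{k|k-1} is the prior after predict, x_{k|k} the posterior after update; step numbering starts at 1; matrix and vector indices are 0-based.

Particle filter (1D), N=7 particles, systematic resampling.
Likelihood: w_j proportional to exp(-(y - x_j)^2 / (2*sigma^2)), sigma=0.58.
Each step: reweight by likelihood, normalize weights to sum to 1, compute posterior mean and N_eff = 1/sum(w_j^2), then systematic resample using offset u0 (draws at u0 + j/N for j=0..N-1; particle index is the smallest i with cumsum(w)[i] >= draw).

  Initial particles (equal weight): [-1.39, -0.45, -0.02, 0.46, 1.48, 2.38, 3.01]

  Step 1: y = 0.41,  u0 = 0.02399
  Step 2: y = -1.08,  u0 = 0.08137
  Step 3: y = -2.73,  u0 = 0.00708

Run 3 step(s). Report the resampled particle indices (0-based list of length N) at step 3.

step 1: w=[0.0035, 0.1459, 0.3328, 0.4364, 0.0799, 0.0014, 0.0000]  mean=0.2451  Neff=3.0401  idx=[1, 2, 2, 2, 3, 3, 3]
step 2: w=[0.4591, 0.1559, 0.1559, 0.1559, 0.0244, 0.0244, 0.0244]  mean=-0.1823  Neff=3.5027  idx=[0, 0, 0, 1, 2, 3, 4]
step 3: w=[0.3201, 0.3201, 0.3201, 0.0132, 0.0132, 0.0132, 0.0002]  mean=-0.4328  Neff=3.2481  idx=[0, 0, 0, 1, 1, 2, 2]

resampled_idx = [0, 0, 0, 1, 1, 2, 2]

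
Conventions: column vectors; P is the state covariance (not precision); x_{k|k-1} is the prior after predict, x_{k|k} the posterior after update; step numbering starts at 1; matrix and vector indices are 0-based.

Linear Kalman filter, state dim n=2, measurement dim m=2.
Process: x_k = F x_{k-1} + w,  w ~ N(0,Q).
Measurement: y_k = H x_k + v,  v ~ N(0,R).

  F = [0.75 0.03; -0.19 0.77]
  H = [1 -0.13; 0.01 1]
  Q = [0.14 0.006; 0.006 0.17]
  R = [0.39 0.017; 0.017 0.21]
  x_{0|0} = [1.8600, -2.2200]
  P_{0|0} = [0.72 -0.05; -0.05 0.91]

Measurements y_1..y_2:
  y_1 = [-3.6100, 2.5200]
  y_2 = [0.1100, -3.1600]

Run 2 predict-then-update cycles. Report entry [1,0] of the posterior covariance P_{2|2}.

step 1: x^-=[1.3284, -2.0628]  P^-=[0.5436 -0.1042; -0.1042 0.7502]  S=[0.9733 -0.1791; -0.1791 0.9581]  K=[0.5731 0.0041; -0.0656 0.7696]  nu=[-5.2066, 4.5695]  x^+=[-1.6369, 1.7954]  P^+=[0.2247 0.0084; 0.0084 0.1604]
step 2: x^-=[-1.1738, 1.6934]  P^-=[0.2669 -0.0175; -0.0175 0.2708]  S=[0.6660 -0.0330; -0.0330 0.4805]  K=[0.4040 -0.0032; -0.0514 0.5597]  nu=[1.5040, -4.8417]  x^+=[-0.5510, -1.0937]  P^+=[0.1581 0.0046; 0.0046 0.1166]

P_post[1,0] = 0.0046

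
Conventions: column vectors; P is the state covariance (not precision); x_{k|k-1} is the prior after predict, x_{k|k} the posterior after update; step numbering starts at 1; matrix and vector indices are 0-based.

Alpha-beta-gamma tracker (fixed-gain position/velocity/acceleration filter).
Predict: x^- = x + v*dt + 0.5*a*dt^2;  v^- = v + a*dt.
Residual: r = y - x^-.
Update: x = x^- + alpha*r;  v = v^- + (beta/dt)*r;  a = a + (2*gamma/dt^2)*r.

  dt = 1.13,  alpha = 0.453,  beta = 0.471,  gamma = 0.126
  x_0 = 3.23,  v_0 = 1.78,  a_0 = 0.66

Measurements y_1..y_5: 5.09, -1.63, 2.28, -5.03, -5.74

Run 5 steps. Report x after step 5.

x_post = -8.3308

step 1: x_pred=5.6628  r=-0.5728  x^+=5.4033  v^+=2.2871  a^+=0.5470
step 2: x_pred=8.3369  r=-9.9669  x^+=3.8219  v^+=-1.2492  a^+=-1.4200
step 3: x_pred=1.5037  r=0.7763  x^+=1.8553  v^+=-2.5303  a^+=-1.2668
step 4: x_pred=-1.8127  r=-3.2173  x^+=-3.2701  v^+=-5.3028  a^+=-1.9018
step 5: x_pred=-10.4765  r=4.7365  x^+=-8.3308  v^+=-5.4776  a^+=-0.9670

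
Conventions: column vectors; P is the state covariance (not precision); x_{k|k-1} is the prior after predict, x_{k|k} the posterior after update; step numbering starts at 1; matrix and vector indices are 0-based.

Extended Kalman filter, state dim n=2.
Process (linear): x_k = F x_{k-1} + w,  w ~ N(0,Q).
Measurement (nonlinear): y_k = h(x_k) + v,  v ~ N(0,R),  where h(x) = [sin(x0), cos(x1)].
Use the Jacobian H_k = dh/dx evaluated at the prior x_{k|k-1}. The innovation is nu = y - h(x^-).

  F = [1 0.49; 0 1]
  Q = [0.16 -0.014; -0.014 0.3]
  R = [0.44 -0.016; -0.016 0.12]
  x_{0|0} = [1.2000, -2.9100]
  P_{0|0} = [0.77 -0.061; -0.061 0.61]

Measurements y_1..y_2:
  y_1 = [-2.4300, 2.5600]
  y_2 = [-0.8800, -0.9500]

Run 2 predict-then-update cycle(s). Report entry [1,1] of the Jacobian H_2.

step 1: x^-=[-0.2259, -2.9100]  P^-=[1.0167 0.2239; 0.2239 0.9100]  H_jac=[0.9746 0.0000; 0.0000 0.2295]  S=[1.4057 0.0341; 0.0341 0.1679]  K=[0.7009 0.1637; 0.1257 1.2182]  nu=[-2.2060, 3.5333]  x^+=[-1.1936, 1.1170]  P^+=[0.3138 0.0367; 0.0367 0.6281]
step 2: x^-=[-0.6463, 1.1170]  P^-=[0.6606 0.3305; 0.3305 0.9281]  H_jac=[0.7983 0.0000; 0.0000 -0.8988]  S=[0.8610 -0.2532; -0.2532 0.8697]  K=[0.5600 -0.1786; 0.0268 -0.9513]  nu=[-0.2778, -1.3884]  x^+=[-0.5539, 2.4304]  P^+=[0.3122 0.0338; 0.0338 0.1275]

H_jac[1,1] = -0.8988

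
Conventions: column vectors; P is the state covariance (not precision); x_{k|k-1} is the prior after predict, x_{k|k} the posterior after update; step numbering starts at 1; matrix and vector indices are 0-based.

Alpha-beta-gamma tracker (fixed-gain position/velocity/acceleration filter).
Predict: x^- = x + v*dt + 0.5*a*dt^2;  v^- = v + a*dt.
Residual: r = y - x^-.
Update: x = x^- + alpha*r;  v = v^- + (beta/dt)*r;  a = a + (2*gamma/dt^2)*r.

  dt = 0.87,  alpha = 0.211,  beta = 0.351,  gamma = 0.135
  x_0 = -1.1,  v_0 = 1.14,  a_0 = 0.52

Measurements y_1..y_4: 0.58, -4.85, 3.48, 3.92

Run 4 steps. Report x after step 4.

x_post = 0.8131

step 1: x_pred=0.0886  r=0.4914  x^+=0.1923  v^+=1.7907  a^+=0.6953
step 2: x_pred=2.0133  r=-6.8633  x^+=0.5651  v^+=-0.3734  a^+=-1.7530
step 3: x_pred=-0.4232  r=3.9032  x^+=0.4004  v^+=-0.3238  a^+=-0.3606
step 4: x_pred=-0.0178  r=3.9378  x^+=0.8131  v^+=0.9511  a^+=1.0440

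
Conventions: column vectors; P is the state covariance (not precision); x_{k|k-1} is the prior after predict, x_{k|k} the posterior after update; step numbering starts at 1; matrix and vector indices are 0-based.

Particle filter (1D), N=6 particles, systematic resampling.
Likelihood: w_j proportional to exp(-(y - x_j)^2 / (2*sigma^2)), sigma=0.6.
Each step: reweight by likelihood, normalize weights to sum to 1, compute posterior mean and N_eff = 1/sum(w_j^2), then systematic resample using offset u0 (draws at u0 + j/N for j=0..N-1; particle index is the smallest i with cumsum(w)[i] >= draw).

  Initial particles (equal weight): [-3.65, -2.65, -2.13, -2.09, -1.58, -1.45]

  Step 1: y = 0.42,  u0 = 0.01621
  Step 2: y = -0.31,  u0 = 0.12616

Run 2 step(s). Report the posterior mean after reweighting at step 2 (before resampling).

post_mean = -1.4779

step 1: w=[0.0000, 0.0002, 0.0100, 0.0133, 0.3243, 0.6522]  mean=-1.5077  Neff=1.8839  idx=[3, 4, 5, 5, 5, 5]
step 2: w=[0.0158, 0.1371, 0.2118, 0.2118, 0.2118, 0.2118]  mean=-1.4779  Neff=5.0391  idx=[1, 2, 3, 4, 5, 5]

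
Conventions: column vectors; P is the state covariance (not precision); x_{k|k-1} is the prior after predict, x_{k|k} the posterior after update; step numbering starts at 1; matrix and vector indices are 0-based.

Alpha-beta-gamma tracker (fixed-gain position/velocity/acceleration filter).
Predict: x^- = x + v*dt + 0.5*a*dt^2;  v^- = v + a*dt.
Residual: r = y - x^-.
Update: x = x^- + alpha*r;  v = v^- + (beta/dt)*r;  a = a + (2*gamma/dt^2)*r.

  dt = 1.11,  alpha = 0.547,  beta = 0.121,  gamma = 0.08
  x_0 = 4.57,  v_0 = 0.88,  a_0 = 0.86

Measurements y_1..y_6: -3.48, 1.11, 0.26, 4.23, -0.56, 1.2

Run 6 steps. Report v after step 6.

step 1: x_pred=6.0766  r=-9.5566  x^+=0.8491  v^+=0.7928  a^+=-0.3810
step 2: x_pred=1.4945  r=-0.3845  x^+=1.2842  v^+=0.3280  a^+=-0.4309
step 3: x_pred=1.3828  r=-1.1228  x^+=0.7686  v^+=-0.2727  a^+=-0.5767
step 4: x_pred=0.1106  r=4.1194  x^+=2.3639  v^+=-0.4639  a^+=-0.0418
step 5: x_pred=1.8233  r=-2.3833  x^+=0.5196  v^+=-0.7701  a^+=-0.3513
step 6: x_pred=-0.5516  r=1.7516  x^+=0.4065  v^+=-0.9691  a^+=-0.1238

v_post = -0.9691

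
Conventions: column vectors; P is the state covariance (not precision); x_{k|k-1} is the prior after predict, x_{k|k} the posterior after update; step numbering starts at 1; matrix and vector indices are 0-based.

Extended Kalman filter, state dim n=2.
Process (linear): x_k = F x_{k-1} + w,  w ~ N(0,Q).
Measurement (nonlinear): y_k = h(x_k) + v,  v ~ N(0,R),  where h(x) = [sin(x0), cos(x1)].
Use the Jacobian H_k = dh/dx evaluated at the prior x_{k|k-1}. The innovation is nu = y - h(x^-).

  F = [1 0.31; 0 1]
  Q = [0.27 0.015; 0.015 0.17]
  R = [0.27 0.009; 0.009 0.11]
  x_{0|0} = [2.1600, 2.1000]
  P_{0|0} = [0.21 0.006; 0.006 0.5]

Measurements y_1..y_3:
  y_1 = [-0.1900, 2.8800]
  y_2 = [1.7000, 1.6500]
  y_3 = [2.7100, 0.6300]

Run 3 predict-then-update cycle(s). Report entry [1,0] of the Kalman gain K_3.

K[1,0] = -0.0533

step 1: x^-=[2.8110, 2.1000]  P^-=[0.5318 0.1760; 0.1760 0.6700]  H_jac=[-0.9459 0.0000; 0.0000 -0.8632]  S=[0.7457 0.1527; 0.1527 0.6092]  K=[-0.6571 -0.0847; -0.0304 -0.9417]  nu=[-0.5146, 3.3848]  x^+=[2.8626, -1.0718]  P^+=[0.1884 0.0176; 0.0176 0.1203]
step 2: x^-=[2.5303, -1.0718]  P^-=[0.4809 0.0699; 0.0699 0.2903]  H_jac=[-0.8189 0.0000; 0.0000 0.8781]  S=[0.5925 -0.0413; -0.0413 0.3338]  K=[-0.6575 0.1026; -0.0438 0.7582]  nu=[1.1261, 1.1715]  x^+=[1.9101, -0.2330]  P^+=[0.2157 0.0061; 0.0061 0.0945]
step 3: x^-=[1.8379, -0.2330]  P^-=[0.4985 0.0504; 0.0504 0.2645]  H_jac=[-0.2640 0.0000; 0.0000 0.2309]  S=[0.3047 0.0059; 0.0059 0.1241]  K=[-0.4340 0.1145; -0.0533 0.4947]  nu=[1.7455, -0.3430]  x^+=[1.0410, -0.4957]  P^+=[0.4401 0.0377; 0.0377 0.2336]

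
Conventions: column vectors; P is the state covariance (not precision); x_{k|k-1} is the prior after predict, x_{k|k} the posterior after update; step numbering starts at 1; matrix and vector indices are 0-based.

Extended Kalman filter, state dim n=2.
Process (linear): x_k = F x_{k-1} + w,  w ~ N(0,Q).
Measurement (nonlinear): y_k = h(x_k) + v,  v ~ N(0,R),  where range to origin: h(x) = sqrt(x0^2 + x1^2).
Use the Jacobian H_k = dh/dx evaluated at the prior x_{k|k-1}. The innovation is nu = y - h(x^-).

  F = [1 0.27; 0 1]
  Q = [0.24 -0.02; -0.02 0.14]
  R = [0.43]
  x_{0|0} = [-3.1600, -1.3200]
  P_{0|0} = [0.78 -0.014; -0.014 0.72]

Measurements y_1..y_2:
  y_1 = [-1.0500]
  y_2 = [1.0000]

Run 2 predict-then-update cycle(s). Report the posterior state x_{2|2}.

step 1: x^-=[-3.5164, -1.3200]  P^-=[1.0649 0.1604; 0.1604 0.8600]  H_jac=[-0.9362 -0.3514]  S=[1.5752]  K=[-0.6687; -0.2872]  nu=[-4.8060]  x^+=[-0.3025, 0.0603]  P^+=[0.3605 -0.1421; -0.1421 0.7301]
step 2: x^-=[-0.2862, 0.0603]  P^-=[0.5770 0.0350; 0.0350 0.8701]  H_jac=[-0.9785 0.2063]  S=[1.0053]  K=[-0.5544; 0.1445]  nu=[0.7075]  x^+=[-0.6784, 0.1626]  P^+=[0.2680 0.1155; 0.1155 0.8491]

x_post = [-0.6784, 0.1626]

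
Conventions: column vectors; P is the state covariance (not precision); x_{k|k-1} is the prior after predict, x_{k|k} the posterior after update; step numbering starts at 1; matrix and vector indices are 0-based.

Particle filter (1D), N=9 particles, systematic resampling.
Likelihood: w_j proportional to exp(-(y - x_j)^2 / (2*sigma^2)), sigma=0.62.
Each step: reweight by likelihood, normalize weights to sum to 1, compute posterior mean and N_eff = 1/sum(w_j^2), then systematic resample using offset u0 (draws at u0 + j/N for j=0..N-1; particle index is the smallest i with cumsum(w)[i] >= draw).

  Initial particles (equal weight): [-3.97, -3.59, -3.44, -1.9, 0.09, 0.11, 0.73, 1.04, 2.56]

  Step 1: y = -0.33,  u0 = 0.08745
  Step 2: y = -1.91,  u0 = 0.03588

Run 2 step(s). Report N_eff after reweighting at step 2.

step 1: w=[0.0000, 0.0000, 0.0000, 0.0210, 0.4115, 0.4024, 0.1200, 0.0451, 0.0000]  mean=0.1760  Neff=2.8723  idx=[4, 4, 4, 4, 5, 5, 5, 6, 7]
step 2: w=[0.1487, 0.1487, 0.1487, 0.1487, 0.1339, 0.1339, 0.1339, 0.0031, 0.0003]  mean=0.1003  Neff=7.0296  idx=[0, 0, 1, 2, 3, 3, 4, 5, 6]

N_eff = 7.0296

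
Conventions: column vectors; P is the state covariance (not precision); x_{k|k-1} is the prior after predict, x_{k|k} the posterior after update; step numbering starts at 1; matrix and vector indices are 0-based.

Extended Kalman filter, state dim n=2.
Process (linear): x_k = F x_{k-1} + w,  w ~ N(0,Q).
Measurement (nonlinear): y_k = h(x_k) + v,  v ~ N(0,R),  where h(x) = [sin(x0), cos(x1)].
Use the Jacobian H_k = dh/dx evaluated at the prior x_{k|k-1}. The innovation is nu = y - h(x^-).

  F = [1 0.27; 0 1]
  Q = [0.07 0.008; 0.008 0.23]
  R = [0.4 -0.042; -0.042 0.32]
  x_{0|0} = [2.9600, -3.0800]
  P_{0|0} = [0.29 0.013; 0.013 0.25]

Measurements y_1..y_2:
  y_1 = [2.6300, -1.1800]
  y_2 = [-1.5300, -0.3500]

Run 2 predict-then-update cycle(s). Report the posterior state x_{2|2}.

x_post = [-0.5198, -3.8300]

step 1: x^-=[2.1284, -3.0800]  P^-=[0.3852 0.0885; 0.0885 0.4800]  H_jac=[-0.5292 0.0000; 0.0000 0.0616]  S=[0.5079 -0.0449; -0.0449 0.3218]  K=[-0.4049 -0.0395; -0.0851 0.0799]  nu=[1.7815, -0.1819]  x^+=[1.4143, -3.2462]  P^+=[0.3029 0.0707; 0.0707 0.4737]
step 2: x^-=[0.5378, -3.2462]  P^-=[0.4456 0.2066; 0.2066 0.7037]  H_jac=[0.8588 0.0000; 0.0000 -0.1044]  S=[0.7287 -0.0605; -0.0605 0.3277]  K=[0.5278 0.0317; 0.2284 -0.1821]  nu=[-2.0423, 0.6445]  x^+=[-0.5198, -3.8300]  P^+=[0.2443 0.1153; 0.1153 0.6498]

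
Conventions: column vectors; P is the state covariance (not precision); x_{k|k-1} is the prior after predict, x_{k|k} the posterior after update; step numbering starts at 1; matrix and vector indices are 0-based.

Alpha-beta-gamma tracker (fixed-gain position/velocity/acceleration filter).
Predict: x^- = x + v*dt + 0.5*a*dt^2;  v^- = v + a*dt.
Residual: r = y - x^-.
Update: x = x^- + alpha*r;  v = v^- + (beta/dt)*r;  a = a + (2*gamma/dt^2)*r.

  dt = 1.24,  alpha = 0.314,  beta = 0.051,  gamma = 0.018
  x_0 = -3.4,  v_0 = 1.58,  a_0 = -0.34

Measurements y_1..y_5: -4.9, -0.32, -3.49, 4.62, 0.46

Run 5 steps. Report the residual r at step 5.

step 1: x_pred=-1.7022  r=-3.1978  x^+=-2.7063  v^+=1.0269  a^+=-0.4149
step 2: x_pred=-1.7519  r=1.4319  x^+=-1.3023  v^+=0.5713  a^+=-0.3813
step 3: x_pred=-0.8870  r=-2.6030  x^+=-1.7044  v^+=-0.0086  a^+=-0.4423
step 4: x_pred=-2.0550  r=6.6750  x^+=0.0409  v^+=-0.2825  a^+=-0.2860
step 5: x_pred=-0.5293  r=0.9893  x^+=-0.2186  v^+=-0.5965  a^+=-0.2628

resid = 0.9893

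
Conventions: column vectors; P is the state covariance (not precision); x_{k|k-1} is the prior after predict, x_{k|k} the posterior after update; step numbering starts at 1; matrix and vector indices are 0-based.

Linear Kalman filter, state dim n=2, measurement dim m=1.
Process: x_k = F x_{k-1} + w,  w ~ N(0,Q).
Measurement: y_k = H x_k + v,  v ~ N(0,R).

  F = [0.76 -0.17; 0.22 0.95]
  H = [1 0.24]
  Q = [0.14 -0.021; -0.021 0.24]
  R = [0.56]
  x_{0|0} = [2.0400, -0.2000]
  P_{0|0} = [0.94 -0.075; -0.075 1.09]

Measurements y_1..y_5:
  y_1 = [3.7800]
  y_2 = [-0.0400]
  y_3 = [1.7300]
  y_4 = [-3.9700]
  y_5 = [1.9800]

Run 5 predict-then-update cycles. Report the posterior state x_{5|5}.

step 1: x^-=[1.5844, 0.2588]  P^-=[0.7338 -0.0912; -0.0912 1.2379]  S=[1.3213]  K=[0.5388; 0.1558]  nu=[2.1335]  x^+=[2.7339, 0.5912]  P^+=[0.3502 -0.2021; -0.2021 1.2058]
step 2: x^-=[1.9773, 1.1631]  P^-=[0.4294 -0.2956; -0.2956 1.2607]  S=[0.9201]  K=[0.3896; 0.0076]  nu=[-2.2964]  x^+=[1.0827, 1.1456]  P^+=[0.2897 -0.2983; -0.2983 1.2606]
step 3: x^-=[0.6281, 1.3265]  P^-=[0.4209 -0.3804; -0.3804 1.2671]  S=[0.8713]  K=[0.3783; -0.0875]  nu=[0.7836]  x^+=[0.9245, 1.2580]  P^+=[0.2962 -0.3515; -0.3515 1.2604]
step 4: x^-=[0.4887, 1.3984]  P^-=[0.4383 -0.4157; -0.4157 1.2449]  S=[0.8705]  K=[0.3889; -0.1343]  nu=[-4.7944]  x^+=[-1.3759, 2.0422]  P^+=[0.3067 -0.3702; -0.3702 1.2292]
step 5: x^-=[-1.3929, 1.6374]  P^-=[0.4483 -0.4217; -0.4217 1.2095]  S=[0.8756]  K=[0.3964; -0.1501]  nu=[2.9799]  x^+=[-0.2116, 1.1901]  P^+=[0.3107 -0.3696; -0.3696 1.1897]

x_post = [-0.2116, 1.1901]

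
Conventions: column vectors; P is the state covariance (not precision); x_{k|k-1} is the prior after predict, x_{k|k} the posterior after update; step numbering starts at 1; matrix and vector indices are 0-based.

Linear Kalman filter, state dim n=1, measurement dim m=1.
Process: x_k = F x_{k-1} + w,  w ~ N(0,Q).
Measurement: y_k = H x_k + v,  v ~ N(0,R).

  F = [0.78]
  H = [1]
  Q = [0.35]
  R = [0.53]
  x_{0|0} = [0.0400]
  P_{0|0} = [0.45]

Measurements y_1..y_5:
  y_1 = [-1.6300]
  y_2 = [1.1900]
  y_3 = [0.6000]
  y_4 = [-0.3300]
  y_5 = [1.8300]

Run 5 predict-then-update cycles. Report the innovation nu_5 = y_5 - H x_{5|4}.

step 1: x^-=[0.0312]  P^-=[0.6238]  S=[1.1538]  K=[0.5406]  nu=[-1.6612]  x^+=[-0.8669]  P^+=[0.2865]
step 2: x^-=[-0.6762]  P^-=[0.5243]  S=[1.0543]  K=[0.4973]  nu=[1.8662]  x^+=[0.2519]  P^+=[0.2636]
step 3: x^-=[0.1965]  P^-=[0.5104]  S=[1.0404]  K=[0.4906]  nu=[0.4035]  x^+=[0.3944]  P^+=[0.2600]
step 4: x^-=[0.3077]  P^-=[0.5082]  S=[1.0382]  K=[0.4895]  nu=[-0.6377]  x^+=[-0.0045]  P^+=[0.2594]
step 5: x^-=[-0.0035]  P^-=[0.5078]  S=[1.0378]  K=[0.4893]  nu=[1.8335]  x^+=[0.8937]  P^+=[0.2593]

innov = [1.8335]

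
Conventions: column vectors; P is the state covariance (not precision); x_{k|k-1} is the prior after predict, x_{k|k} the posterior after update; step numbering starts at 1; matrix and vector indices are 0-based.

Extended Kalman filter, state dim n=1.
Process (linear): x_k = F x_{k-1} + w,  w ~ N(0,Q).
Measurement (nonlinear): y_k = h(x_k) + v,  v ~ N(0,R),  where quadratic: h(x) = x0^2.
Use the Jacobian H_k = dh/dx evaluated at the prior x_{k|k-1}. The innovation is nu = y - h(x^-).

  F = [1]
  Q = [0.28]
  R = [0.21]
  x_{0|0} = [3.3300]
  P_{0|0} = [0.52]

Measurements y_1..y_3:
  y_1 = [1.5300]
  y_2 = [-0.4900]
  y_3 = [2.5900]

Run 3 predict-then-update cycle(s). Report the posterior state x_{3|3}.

x_post = [1.7201]

step 1: x^-=[3.3300]  P^-=[0.8000]  H_jac=[6.6600]  S=[35.6945]  K=[0.1493]  nu=[-9.5589]  x^+=[1.9032]  P^+=[0.0047]
step 2: x^-=[1.9032]  P^-=[0.2847]  H_jac=[3.8063]  S=[4.3349]  K=[0.2500]  nu=[-4.1121]  x^+=[0.8752]  P^+=[0.0138]
step 3: x^-=[0.8752]  P^-=[0.2938]  H_jac=[1.7504]  S=[1.1101]  K=[0.4632]  nu=[1.8240]  x^+=[1.7201]  P^+=[0.0556]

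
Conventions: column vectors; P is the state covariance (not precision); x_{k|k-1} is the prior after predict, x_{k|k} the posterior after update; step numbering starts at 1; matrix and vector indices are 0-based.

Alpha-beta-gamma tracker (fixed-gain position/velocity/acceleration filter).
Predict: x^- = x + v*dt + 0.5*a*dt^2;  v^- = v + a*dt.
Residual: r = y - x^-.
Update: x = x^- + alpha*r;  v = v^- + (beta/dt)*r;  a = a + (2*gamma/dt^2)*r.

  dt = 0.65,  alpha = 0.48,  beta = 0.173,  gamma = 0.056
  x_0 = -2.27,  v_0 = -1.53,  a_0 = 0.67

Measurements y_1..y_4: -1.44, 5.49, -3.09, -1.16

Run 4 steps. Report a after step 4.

step 1: x_pred=-3.1230  r=1.6830  x^+=-2.3151  v^+=-0.6466  a^+=1.1161
step 2: x_pred=-2.4996  r=7.9896  x^+=1.3354  v^+=2.2054  a^+=3.2341
step 3: x_pred=3.4521  r=-6.5421  x^+=0.3119  v^+=2.5663  a^+=1.4999
step 4: x_pred=2.2969  r=-3.4569  x^+=0.6376  v^+=2.6212  a^+=0.5835

a_post = 0.5835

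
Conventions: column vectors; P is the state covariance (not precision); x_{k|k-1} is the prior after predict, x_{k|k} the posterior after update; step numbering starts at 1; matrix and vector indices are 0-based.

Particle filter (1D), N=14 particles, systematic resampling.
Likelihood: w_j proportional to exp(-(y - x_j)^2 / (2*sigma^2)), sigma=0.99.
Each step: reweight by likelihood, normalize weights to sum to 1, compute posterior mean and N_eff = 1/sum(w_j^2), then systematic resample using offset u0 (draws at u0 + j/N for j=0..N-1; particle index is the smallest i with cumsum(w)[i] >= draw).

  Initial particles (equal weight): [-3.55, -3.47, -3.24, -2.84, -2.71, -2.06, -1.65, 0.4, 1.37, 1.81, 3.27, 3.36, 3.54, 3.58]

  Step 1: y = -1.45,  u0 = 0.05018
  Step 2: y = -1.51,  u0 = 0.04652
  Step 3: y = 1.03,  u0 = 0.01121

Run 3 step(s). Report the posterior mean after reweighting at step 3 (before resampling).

post_mean = -1.7508

step 1: w=[0.0325, 0.0384, 0.0601, 0.1150, 0.1370, 0.2548, 0.3018, 0.0537, 0.0053, 0.0014, 0.0000, 0.0000, 0.0000, 0.0000]  mean=-2.1327  Neff=5.0747  idx=[1, 2, 3, 4, 4, 5, 5, 5, 5, 6, 6, 6, 6, 7]
step 2: w=[0.0152, 0.0234, 0.0438, 0.0518, 0.0518, 0.0925, 0.0925, 0.0925, 0.0925, 0.1068, 0.1068, 0.1068, 0.1068, 0.0168]  mean=-1.9940  Neff=11.3371  idx=[2, 3, 5, 5, 6, 7, 8, 8, 9, 10, 10, 11, 12, 12]
step 3: w=[0.0024, 0.0040, 0.0381, 0.0381, 0.0381, 0.0381, 0.0381, 0.0381, 0.1275, 0.1275, 0.1275, 0.1275, 0.1275, 0.1275]  mean=-1.7508  Neff=9.4121  idx=[2, 4, 5, 7, 8, 9, 9, 10, 10, 11, 11, 12, 12, 13]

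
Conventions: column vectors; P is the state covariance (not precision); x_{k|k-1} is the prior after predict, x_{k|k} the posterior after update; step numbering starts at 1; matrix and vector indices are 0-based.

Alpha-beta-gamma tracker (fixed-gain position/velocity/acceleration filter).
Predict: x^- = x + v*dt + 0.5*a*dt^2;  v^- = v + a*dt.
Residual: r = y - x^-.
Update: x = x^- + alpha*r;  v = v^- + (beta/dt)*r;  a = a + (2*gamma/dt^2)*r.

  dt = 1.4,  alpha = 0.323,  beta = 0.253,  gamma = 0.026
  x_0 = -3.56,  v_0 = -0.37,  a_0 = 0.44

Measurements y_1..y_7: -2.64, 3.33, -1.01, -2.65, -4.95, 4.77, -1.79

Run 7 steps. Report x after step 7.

x_post = 2.0240

step 1: x_pred=-3.6468  r=1.0068  x^+=-3.3216  v^+=0.4279  a^+=0.4667
step 2: x_pred=-2.2651  r=5.5951  x^+=-0.4579  v^+=2.0925  a^+=0.6152
step 3: x_pred=3.0744  r=-4.0844  x^+=1.7551  v^+=2.2156  a^+=0.5068
step 4: x_pred=5.3536  r=-8.0036  x^+=2.7684  v^+=1.4787  a^+=0.2945
step 5: x_pred=5.1272  r=-10.0772  x^+=1.8722  v^+=0.0698  a^+=0.0271
step 6: x_pred=1.9966  r=2.7734  x^+=2.8924  v^+=0.6090  a^+=0.1007
step 7: x_pred=3.8436  r=-5.6336  x^+=2.0240  v^+=-0.2681  a^+=-0.0488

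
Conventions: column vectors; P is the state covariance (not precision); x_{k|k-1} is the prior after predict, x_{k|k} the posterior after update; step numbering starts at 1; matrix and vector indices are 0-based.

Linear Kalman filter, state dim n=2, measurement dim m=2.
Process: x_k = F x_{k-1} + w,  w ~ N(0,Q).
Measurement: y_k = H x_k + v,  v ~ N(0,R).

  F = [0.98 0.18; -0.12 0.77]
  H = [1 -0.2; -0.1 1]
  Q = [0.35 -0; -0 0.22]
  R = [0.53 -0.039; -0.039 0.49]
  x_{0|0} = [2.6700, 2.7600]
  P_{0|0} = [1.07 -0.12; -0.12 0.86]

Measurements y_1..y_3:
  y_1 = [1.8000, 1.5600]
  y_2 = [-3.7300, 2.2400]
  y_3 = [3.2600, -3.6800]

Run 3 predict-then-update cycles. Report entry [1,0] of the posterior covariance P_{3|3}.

P_post[1,0] = 0.0313

step 1: x^-=[3.1134, 1.8048]  P^-=[1.3632 -0.0946; -0.0946 0.7675]  S=[1.9617 -0.4253; -0.4253 1.2900]  K=[0.7170 0.0574; 0.0044 0.6037]  nu=[-0.9524, 0.0665]  x^+=[2.4343, 1.8408]  P^+=[0.3855 0.0387; 0.0387 0.2995]
step 2: x^-=[2.7170, 1.1253]  P^-=[0.7436 0.0245; 0.0245 0.3960]  S=[1.2796 -0.1675; -0.1675 0.8885]  K=[0.5844 0.0541; 0.0157 0.4459]  nu=[-6.2219, 1.3864]  x^+=[-0.8438, 1.6460]  P^+=[0.3146 0.0352; 0.0352 0.2214]
step 3: x^-=[-0.5306, 1.3687]  P^-=[0.6718 0.0195; 0.0195 0.3493]  S=[1.2079 -0.1562; -0.1562 0.8421]  K=[0.5590 0.0470; 0.0119 0.4147]  nu=[4.0644, -5.1017]  x^+=[1.5014, -0.6985]  P^+=[0.3007 0.0313; 0.0313 0.2059]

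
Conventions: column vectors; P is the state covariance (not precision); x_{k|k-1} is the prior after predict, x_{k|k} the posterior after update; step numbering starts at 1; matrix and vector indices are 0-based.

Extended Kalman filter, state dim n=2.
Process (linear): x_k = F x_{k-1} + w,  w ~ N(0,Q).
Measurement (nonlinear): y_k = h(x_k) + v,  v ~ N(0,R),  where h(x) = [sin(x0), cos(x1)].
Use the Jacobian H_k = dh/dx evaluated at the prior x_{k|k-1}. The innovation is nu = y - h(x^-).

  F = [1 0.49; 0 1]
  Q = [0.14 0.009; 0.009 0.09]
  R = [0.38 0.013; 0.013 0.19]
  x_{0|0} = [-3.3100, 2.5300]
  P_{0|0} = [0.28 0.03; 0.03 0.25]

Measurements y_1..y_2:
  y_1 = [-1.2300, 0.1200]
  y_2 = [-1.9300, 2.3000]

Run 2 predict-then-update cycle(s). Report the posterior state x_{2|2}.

step 1: x^-=[-2.0703, 2.5300]  P^-=[0.5094 0.1615; 0.1615 0.3400]  H_jac=[-0.4790 0.0000; 0.0000 -0.5742]  S=[0.4969 0.0574; 0.0574 0.3021]  K=[-0.4658 -0.2184; -0.0828 -0.6305]  nu=[-0.3522, 0.9387]  x^+=[-2.1113, 1.9673]  P^+=[0.3755 0.0828; 0.0828 0.2105]
step 2: x^-=[-1.1473, 1.9673]  P^-=[0.6472 0.1950; 0.1950 0.3005]  H_jac=[0.4110 0.0000; 0.0000 -0.9224]  S=[0.4893 -0.0609; -0.0609 0.4457]  K=[0.5019 -0.3349; 0.0878 -0.6099]  nu=[-1.0183, 2.6862]  x^+=[-2.5581, 0.2394]  P^+=[0.4535 0.0619; 0.0619 0.1244]

x_post = [-2.5581, 0.2394]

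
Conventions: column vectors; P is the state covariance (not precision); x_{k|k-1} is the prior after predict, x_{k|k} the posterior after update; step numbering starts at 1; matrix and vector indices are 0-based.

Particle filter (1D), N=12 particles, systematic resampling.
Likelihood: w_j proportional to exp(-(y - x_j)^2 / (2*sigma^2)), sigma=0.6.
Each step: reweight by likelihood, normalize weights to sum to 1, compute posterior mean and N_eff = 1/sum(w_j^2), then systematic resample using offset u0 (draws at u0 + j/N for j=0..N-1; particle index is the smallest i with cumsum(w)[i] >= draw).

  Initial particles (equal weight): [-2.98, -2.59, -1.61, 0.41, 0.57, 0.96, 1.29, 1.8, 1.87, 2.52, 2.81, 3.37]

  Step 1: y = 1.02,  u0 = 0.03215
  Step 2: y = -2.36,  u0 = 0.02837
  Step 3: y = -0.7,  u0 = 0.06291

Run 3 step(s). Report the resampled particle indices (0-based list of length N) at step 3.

resampled_idx = [0, 1, 2, 3, 4, 5, 6, 6, 7, 8, 10, 11]

step 1: w=[0.0000, 0.0000, 0.0000, 0.1454, 0.1840, 0.2426, 0.2203, 0.1047, 0.0894, 0.0107, 0.0028, 0.0001]  mean=1.0725  Neff=5.5118  idx=[3, 3, 4, 4, 5, 5, 5, 6, 6, 6, 7, 8]
step 2: w=[0.3856, 0.3856, 0.1087, 0.1087, 0.0037, 0.0037, 0.0037, 0.0002, 0.0002, 0.0002, 0.0000, 0.0000]  mean=0.4512  Neff=3.1150  idx=[0, 0, 0, 0, 0, 1, 1, 1, 1, 2, 2, 3]
step 3: w=[0.0929, 0.0929, 0.0929, 0.0929, 0.0929, 0.0929, 0.0929, 0.0929, 0.0929, 0.0547, 0.0547, 0.0547]  mean=0.4363  Neff=11.5464  idx=[0, 1, 2, 3, 4, 5, 6, 6, 7, 8, 10, 11]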